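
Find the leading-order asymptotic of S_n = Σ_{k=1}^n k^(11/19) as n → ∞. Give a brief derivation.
S_n ~ (19/30) · n^(30/19)

Integral comparison: Σ_{k=1}^n k^(11/19) = ∫_0^n x^(11/19) dx + O(n^(11/19)). The integral is n^(1 + 11/19) / (1 + 11/19) = n^((11+19)/19) / ((11+19)/19) = (19/30) · n^(30/19).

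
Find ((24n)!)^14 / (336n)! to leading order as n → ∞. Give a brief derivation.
((24n)!)^14/(336n)! ~ ((2π·24n)^(13/2) / sqrt(14)) · 14^(−14·24n)  →  0

Write N = 24n. Stirling: N! ~ sqrt(2π N)(N/e)^N and (14N)! ~ sqrt(2π·14N)·(14N/e)^(14N).
  (N!)^14/(14N)! ~ (2π N)^(14/2) (N/e)^(14N) / [sqrt(2π·14N) (14N/e)^(14N)]
     = (2π N)^(14/2) / sqrt(2π·14N) · (N/(14N))^(14N)
     = (2π N)^((14−1)/2) / sqrt(14) · 14^(−14N).
Since 14^14 > 1, the factor 14^(−14N) decays exponentially, so the ratio → 0. Substituting N = 24n gives the stated form.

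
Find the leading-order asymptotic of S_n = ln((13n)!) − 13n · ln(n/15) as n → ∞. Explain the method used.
S_n ~ 13n · (ln 195 − 1) + O(ln n)

Stirling: ln((13n)!) = 13n ln(13n) − 13n + O(ln n).
  S_n = 13n ln(13n) − 13n − 13n ln(n/15) + O(ln n)
      = 13n ln(13n) − 13n ln n + 13n ln 15 − 13n + O(ln n)
      = 13n ln 13 + 13n ln 15 − 13n + O(ln n)
      = 13n (ln 195 − 1) + O(ln n).
Numerically ln(195) − 1 ≈ 4.2730.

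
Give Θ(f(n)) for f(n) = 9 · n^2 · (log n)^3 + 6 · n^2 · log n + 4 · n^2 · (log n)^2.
f(n) ∈ Θ(n^2 · (log n)^3)

Compare the terms by growth order. For large n, n^a · (log n)^b dominates n^a' · (log n)^b' iff a > a', or (a = a' and b > b'). Ranking the 3 terms shows the dominant one is 9 · n^2 · (log n)^3. Hence f(n) ∈ Θ(n^2 · (log n)^3).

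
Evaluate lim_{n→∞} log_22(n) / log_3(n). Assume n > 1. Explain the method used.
lim = ln(3) / ln(22) = log_22(3)

Change of base: log_22(n) = ln n / ln 22 and log_3(n) = ln n / ln 3. The ratio is (ln n / ln 22) · (ln 3 / ln n) = ln 3 / ln 22, a constant independent of n. So the limit is ln 3 / ln 22 = log_22(3).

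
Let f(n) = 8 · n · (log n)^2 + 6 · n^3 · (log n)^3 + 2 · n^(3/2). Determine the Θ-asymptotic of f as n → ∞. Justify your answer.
f(n) ∈ Θ(n^3 · (log n)^3)

Compare the terms by growth order. For large n, n^a · (log n)^b dominates n^a' · (log n)^b' iff a > a', or (a = a' and b > b'). Ranking the 3 terms shows the dominant one is 6 · n^3 · (log n)^3. Hence f(n) ∈ Θ(n^3 · (log n)^3).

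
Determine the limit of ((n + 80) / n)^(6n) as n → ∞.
lim = e^480

Rewrite as (1 + 80/n)^(6n). By the standard limit (1 + x/n)^n → e^x, we have (1 + 80/n)^n → e^80, and raising to the 6th power gives e^480.
More precisely, ln[(1 + 80/n)^(6n)] = 6n · ln(1 + 80/n) = 6n · (80/n + O(1/n^2)) = 480 + O(1/n) → 480.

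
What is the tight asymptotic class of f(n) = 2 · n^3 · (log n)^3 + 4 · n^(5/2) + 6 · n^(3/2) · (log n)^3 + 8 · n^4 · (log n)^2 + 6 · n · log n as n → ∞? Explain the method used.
f(n) ∈ Θ(n^4 · (log n)^2)

Compare the terms by growth order. For large n, n^a · (log n)^b dominates n^a' · (log n)^b' iff a > a', or (a = a' and b > b'). Ranking the 5 terms shows the dominant one is 8 · n^4 · (log n)^2. Hence f(n) ∈ Θ(n^4 · (log n)^2).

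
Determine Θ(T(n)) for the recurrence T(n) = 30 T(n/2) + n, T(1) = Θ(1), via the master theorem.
T(n) = Θ(n^(log_2 30))

Master theorem: compare f(n) = n to n^(log_2 30) where log_2 30 ≈ 4.907. Since 1 < log_2 30, we have f(n) = O(n^(log_2 30 − ε)) for some ε > 0 — Case 1. Hence T(n) = Θ(n^(log_2 30)).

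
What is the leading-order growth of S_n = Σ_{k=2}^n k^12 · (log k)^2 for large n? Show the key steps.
S_n ~ n^13 · (log n)^2 / 13

By integral comparison, S_n = ∫_1^n x^12 · (log x)^2 dx + O(n^12 · (log n)^2). For the integral, the leading term of ∫_1^n x^12 (log x)^2 dx is n^13/13 · (log n)^2 (by repeated integration by parts; each step lowers the log-exponent and produces a relatively O(1/log n) correction). Hence S_n ~ n^13 · (log n)^2 / 13.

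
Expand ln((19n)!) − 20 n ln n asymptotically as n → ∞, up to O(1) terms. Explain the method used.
ln((19n)!) − 20 n ln n = −n ln n + 19(ln 19 − 1) n + (1/2) ln(2π·19n) + O(1/n)

Stirling: ln((19n)!) = 19n ln(19n) − 19n + (1/2) ln(2π·19n) + O(1/n).
Expand 19n ln(19n) = 19n (ln n + ln 19) = 19n ln n + 19n ln 19.
Subtract 20n ln n: leading term is (19 − 20) n ln n = −n ln n. The next term is 19n ln 19 − 19n = 19(ln 19 − 1) n. Then the (1/2) ln(2π·19n) correction.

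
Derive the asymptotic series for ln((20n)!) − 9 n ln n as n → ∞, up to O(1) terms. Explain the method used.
ln((20n)!) − 9 n ln n = 11 n ln n + 20(ln 20 − 1) n + (1/2) ln(2π·20n) + O(1/n)

Stirling: ln((20n)!) = 20n ln(20n) − 20n + (1/2) ln(2π·20n) + O(1/n).
Expand 20n ln(20n) = 20n (ln n + ln 20) = 20n ln n + 20n ln 20.
Subtract 9n ln n: leading term is (20 − 9) n ln n = 11 n ln n. The next term is 20n ln 20 − 20n = 20(ln 20 − 1) n. Then the (1/2) ln(2π·20n) correction.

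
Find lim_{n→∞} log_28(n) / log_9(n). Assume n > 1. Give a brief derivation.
lim = ln(9) / ln(28) = log_28(9)

Change of base: log_28(n) = ln n / ln 28 and log_9(n) = ln n / ln 9. The ratio is (ln n / ln 28) · (ln 9 / ln n) = ln 9 / ln 28, a constant independent of n. So the limit is ln 9 / ln 28 = log_28(9).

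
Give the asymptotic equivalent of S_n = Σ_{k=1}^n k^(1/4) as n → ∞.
S_n ~ (4/5) · n^(5/4)

Integral comparison: Σ_{k=1}^n k^(1/4) = ∫_0^n x^(1/4) dx + O(n^(1/4)). The integral is n^(1 + 1/4) / (1 + 1/4) = n^((1+4)/4) / ((1+4)/4) = (4/5) · n^(5/4).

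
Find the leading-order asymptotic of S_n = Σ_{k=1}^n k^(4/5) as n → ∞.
S_n ~ (5/9) · n^(9/5)

Integral comparison: Σ_{k=1}^n k^(4/5) = ∫_0^n x^(4/5) dx + O(n^(4/5)). The integral is n^(1 + 4/5) / (1 + 4/5) = n^((4+5)/5) / ((4+5)/5) = (5/9) · n^(9/5).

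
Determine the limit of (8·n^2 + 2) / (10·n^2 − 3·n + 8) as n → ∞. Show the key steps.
lim = 8/10 = 4/5

For large n the leading n^2 terms dominate both numerator and denominator. Dividing top and bottom by n^2, every other term tends to 0, leaving 8/10 = 4/5.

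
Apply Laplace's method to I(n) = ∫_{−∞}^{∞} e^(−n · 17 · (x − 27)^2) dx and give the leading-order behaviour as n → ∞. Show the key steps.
I(n) = sqrt(π/(17n))

Here φ(x) = 17 · (x − 27)^2 has its unique minimum at x* = 27 with φ(x*) = 0 and φ''(x*) = 34. Laplace's method gives
  I(n) ~ e^(−n φ(x*)) · sqrt(2π / (n · φ''(x*))) = sqrt(2π / (34n)) = sqrt(π/(17n)).
This is exact: substituting u = (x − 27)·sqrt(17n) gives I(n) = (1/sqrt(17n)) ∫_{−∞}^{∞} e^(−u^2) du = sqrt(π/(17n)).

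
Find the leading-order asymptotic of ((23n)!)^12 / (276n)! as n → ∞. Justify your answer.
((23n)!)^12/(276n)! ~ ((2π·23n)^(11/2) / sqrt(12)) · 12^(−12·23n)  →  0

Write N = 23n. Stirling: N! ~ sqrt(2π N)(N/e)^N and (12N)! ~ sqrt(2π·12N)·(12N/e)^(12N).
  (N!)^12/(12N)! ~ (2π N)^(12/2) (N/e)^(12N) / [sqrt(2π·12N) (12N/e)^(12N)]
     = (2π N)^(12/2) / sqrt(2π·12N) · (N/(12N))^(12N)
     = (2π N)^((12−1)/2) / sqrt(12) · 12^(−12N).
Since 12^12 > 1, the factor 12^(−12N) decays exponentially, so the ratio → 0. Substituting N = 23n gives the stated form.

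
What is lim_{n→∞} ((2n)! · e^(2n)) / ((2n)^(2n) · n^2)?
lim = 0

Stirling: (2n)! ~ sqrt(2π·2n) · (2n/e)^(2n). Hence
  (2n)! · e^(2n) / (2n)^(2n) ~ sqrt(2π·2n).
Dividing by n^2: sqrt(2π·2n) / n^2 = sqrt(2π·2) · n^((1−4)/2), so the expression behaves like sqrt(2π·2) · n^((1−4)/2) → 0.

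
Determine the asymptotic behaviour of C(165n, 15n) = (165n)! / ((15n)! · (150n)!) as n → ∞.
C(165n, 15n) ~ (285311670611/10000000000)^(15n) · sqrt(11/(20π·15n))

Write N = 15n. Apply Stirling to each factorial:
  (11N)! ~ sqrt(2π·11N) · (11N/e)^(11N),
  N! ~ sqrt(2π N) · (N/e)^N,
  (10N)! ~ sqrt(2π·10N) · (10N/e)^(10N).
The exponential factors combine to (11N)^(11N) / (N^N · (10N)^(10N)) = 11^(11N)/10^(10N) = (11^11/10^10)^N = (285311670611/10000000000)^N.
The square-root prefactors combine to sqrt(2π·11N) / (sqrt(2π N)·sqrt(2π·10N)) = sqrt(11 / (2π·10·N)) = sqrt(11/(20π·15n)).
Substituting N = 15n: C(165n, 15n) ~ (285311670611/10000000000)^(15n) · sqrt(11/(20π·15n)).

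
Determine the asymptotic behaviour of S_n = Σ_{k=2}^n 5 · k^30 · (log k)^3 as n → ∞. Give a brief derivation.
S_n ~ 5 · n^31 · (log n)^3 / 31

By integral comparison, S_n = ∫_1^n 5 · x^30 · (log x)^3 dx + O(n^30 · (log n)^3). For the integral, the leading term of ∫_1^n x^30 (log x)^3 dx is n^31/31 · (log n)^3 (by repeated integration by parts; each step lowers the log-exponent and produces a relatively O(1/log n) correction). Hence S_n ~ 5 · n^31 · (log n)^3 / 31.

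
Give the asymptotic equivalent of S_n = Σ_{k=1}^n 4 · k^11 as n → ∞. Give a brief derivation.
S_n ~ n^12 / 3

By integral comparison (Euler-Maclaurin), Σ_{k=1}^n 4 · k^11 = 4 · ∫_0^n x^11 dx + O(n^11) = 4 · n^12/12 = n^12 / 3 + O(n^11). (Equivalently, Faulhaber's formula gives the same leading term.)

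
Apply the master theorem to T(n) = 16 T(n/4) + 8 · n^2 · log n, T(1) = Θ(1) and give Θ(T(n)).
T(n) = Θ(n^2 · (log n)^2)

Here log_4 16 = 2 and f(n) = 8 · n^2 · log n = Θ(n^(log_4 16) · (log n)^1). This is the extended Case 2 of the master theorem (f matches the critical exponent up to log factors), giving T(n) = Θ(n^(log_4 16) · (log n)^(1+1)) = Θ(n^2 · (log n)^2).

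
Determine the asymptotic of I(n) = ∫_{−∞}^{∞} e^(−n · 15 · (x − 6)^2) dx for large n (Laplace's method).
I(n) = sqrt(π/(15n))

Here φ(x) = 15 · (x − 6)^2 has its unique minimum at x* = 6 with φ(x*) = 0 and φ''(x*) = 30. Laplace's method gives
  I(n) ~ e^(−n φ(x*)) · sqrt(2π / (n · φ''(x*))) = sqrt(2π / (30n)) = sqrt(π/(15n)).
This is exact: substituting u = (x − 6)·sqrt(15n) gives I(n) = (1/sqrt(15n)) ∫_{−∞}^{∞} e^(−u^2) du = sqrt(π/(15n)).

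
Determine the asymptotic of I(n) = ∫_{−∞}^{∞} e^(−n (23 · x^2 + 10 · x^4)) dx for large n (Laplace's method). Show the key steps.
I(n) ~ sqrt(π/(23n))

φ(x) = 23 · x^2 + 10 · x^4 has its unique global minimum at x* = 0 (since φ'(x) = 46x + 40x^3 = 0 only at x = 0 for real x with both coefficients positive, and φ → ∞ as |x| → ∞). At x* = 0, φ(0) = 0 and φ''(0) = 46. Laplace's method then gives
  I(n) ~ sqrt(2π / (n · φ''(0))) · e^(−n φ(0)) = sqrt(2π / (46n)) = sqrt(π/(23n)).
The 10 · x^4 term contributes only at subleading order (an O(1/n) relative correction).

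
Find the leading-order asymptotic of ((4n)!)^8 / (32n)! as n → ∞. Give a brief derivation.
((4n)!)^8/(32n)! ~ ((2π·4n)^(7/2) / sqrt(8)) · 8^(−8·4n)  →  0

Write N = 4n. Stirling: N! ~ sqrt(2π N)(N/e)^N and (8N)! ~ sqrt(2π·8N)·(8N/e)^(8N).
  (N!)^8/(8N)! ~ (2π N)^(8/2) (N/e)^(8N) / [sqrt(2π·8N) (8N/e)^(8N)]
     = (2π N)^(8/2) / sqrt(2π·8N) · (N/(8N))^(8N)
     = (2π N)^((8−1)/2) / sqrt(8) · 8^(−8N).
Since 8^8 > 1, the factor 8^(−8N) decays exponentially, so the ratio → 0. Substituting N = 4n gives the stated form.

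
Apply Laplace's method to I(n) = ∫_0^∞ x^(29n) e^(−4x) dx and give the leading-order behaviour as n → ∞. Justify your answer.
I(n) ~ (sqrt(2π·29n) / 4) · (29n/(4e))^(29n)

Write the integrand as exp(29n ln x − 4x) and set f(x) = 29n ln x − 4x. Then f'(x) = 29n/x − 4 = 0 at x* = 29n/4, and f''(x*) = −29n/x*^2 = −4^2/(29n). Laplace's method (interior maximum) gives
  I(n) ~ e^(f(x*)) · sqrt(2π / |f''(x*)|)
        = exp(29n ln(29n/4) − 29n) · sqrt(2π · 29n / 4^2)
        = (29n/4)^(29n) e^(−29n) · sqrt(2π·29n) / 4
        = (sqrt(2π·29n) / 4) · (29n/(4e))^(29n).
This matches Γ(29n+1)/4^(29n+1) with Stirling applied to Γ.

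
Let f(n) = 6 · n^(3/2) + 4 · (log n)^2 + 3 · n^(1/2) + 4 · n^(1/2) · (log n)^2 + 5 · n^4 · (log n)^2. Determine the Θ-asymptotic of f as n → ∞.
f(n) ∈ Θ(n^4 · (log n)^2)

Compare the terms by growth order. For large n, n^a · (log n)^b dominates n^a' · (log n)^b' iff a > a', or (a = a' and b > b'). Ranking the 5 terms shows the dominant one is 5 · n^4 · (log n)^2. Hence f(n) ∈ Θ(n^4 · (log n)^2).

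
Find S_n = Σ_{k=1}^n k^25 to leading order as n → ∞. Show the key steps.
S_n ~ n^26 / 26

By integral comparison (Euler-Maclaurin), Σ_{k=1}^n k^25 = ∫_0^n x^25 dx + O(n^25) = n^26/26 + O(n^25). (Equivalently, Faulhaber's formula gives the same leading term.)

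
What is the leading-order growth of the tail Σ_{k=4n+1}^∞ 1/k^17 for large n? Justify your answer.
Σ_{k>4n} 1/k^17 ~ 1/(16 · (4n)^16)

Compare to the integral: ∫_{4n}^∞ x^(−17) dx = [−x^(−16)/16]_{4n}^∞ = 1/((17−1)·(4n)^16). Euler-Maclaurin then gives
  Σ_{k>4n} 1/k^17 = ∫_{4n}^∞ dx/x^17 − 1/(2·(4n)^17) + O(1/(4n)^18).
(Equivalently this is ζ(17) − Σ_{k≤4n} 1/k^17.)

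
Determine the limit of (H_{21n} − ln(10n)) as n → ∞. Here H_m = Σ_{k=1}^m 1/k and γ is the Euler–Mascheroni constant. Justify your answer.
lim = ln(21/10) + γ

By Euler-Maclaurin, H_m = ln m + γ + O(1/m). So
  H_{21n} − ln(10n) = ln(21n) + γ − ln(10n) + O(1/n)
                       = ln(21/10) + γ + O(1/n).
Hence the limit is ln(21/10) + γ.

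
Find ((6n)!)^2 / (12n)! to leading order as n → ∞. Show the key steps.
((6n)!)^2/(12n)! ~ ((2π·6n)^(1/2) / sqrt(2)) · 2^(−2·6n)  →  0

Write N = 6n. Stirling: N! ~ sqrt(2π N)(N/e)^N and (2N)! ~ sqrt(2π·2N)·(2N/e)^(2N).
  (N!)^2/(2N)! ~ (2π N)^(2/2) (N/e)^(2N) / [sqrt(2π·2N) (2N/e)^(2N)]
     = (2π N)^(2/2) / sqrt(2π·2N) · (N/(2N))^(2N)
     = (2π N)^((2−1)/2) / sqrt(2) · 2^(−2N).
Since 2^2 > 1, the factor 2^(−2N) decays exponentially, so the ratio → 0. Substituting N = 6n gives the stated form.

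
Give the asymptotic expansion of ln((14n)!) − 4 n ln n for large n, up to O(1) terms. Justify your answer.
ln((14n)!) − 4 n ln n = 10 n ln n + 14(ln 14 − 1) n + (1/2) ln(2π·14n) + O(1/n)

Stirling: ln((14n)!) = 14n ln(14n) − 14n + (1/2) ln(2π·14n) + O(1/n).
Expand 14n ln(14n) = 14n (ln n + ln 14) = 14n ln n + 14n ln 14.
Subtract 4n ln n: leading term is (14 − 4) n ln n = 10 n ln n. The next term is 14n ln 14 − 14n = 14(ln 14 − 1) n. Then the (1/2) ln(2π·14n) correction.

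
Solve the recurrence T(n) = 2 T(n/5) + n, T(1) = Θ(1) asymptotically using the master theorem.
T(n) = Θ(n)

log_5 2 ≈ 0.431. f(n) = n dominates n^(log_5 2) since 1 > 0.431, and the regularity condition a·f(n/b) = 2·(n/5)^1 = (2/5)·n ≤ c·f(n) holds with c = 2/5 ≈ 0.4 < 1. So this is Case 3: T(n) = Θ(f(n)) = Θ(n).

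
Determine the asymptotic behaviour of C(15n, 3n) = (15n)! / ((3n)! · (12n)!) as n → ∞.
C(15n, 3n) ~ (3125/256)^(3n) · sqrt(5/(8π·3n))

Write N = 3n. Apply Stirling to each factorial:
  (5N)! ~ sqrt(2π·5N) · (5N/e)^(5N),
  N! ~ sqrt(2π N) · (N/e)^N,
  (4N)! ~ sqrt(2π·4N) · (4N/e)^(4N).
The exponential factors combine to (5N)^(5N) / (N^N · (4N)^(4N)) = 5^(5N)/4^(4N) = (5^5/4^4)^N = (3125/256)^N.
The square-root prefactors combine to sqrt(2π·5N) / (sqrt(2π N)·sqrt(2π·4N)) = sqrt(5 / (2π·4·N)) = sqrt(5/(8π·3n)).
Substituting N = 3n: C(15n, 3n) ~ (3125/256)^(3n) · sqrt(5/(8π·3n)).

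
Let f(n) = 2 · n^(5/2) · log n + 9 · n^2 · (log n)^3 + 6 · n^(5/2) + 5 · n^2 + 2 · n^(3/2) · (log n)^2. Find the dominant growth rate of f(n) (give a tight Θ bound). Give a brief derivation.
f(n) ∈ Θ(n^(5/2) · log n)

Compare the terms by growth order. For large n, n^a · (log n)^b dominates n^a' · (log n)^b' iff a > a', or (a = a' and b > b'). Ranking the 5 terms shows the dominant one is 2 · n^(5/2) · log n. Hence f(n) ∈ Θ(n^(5/2) · log n).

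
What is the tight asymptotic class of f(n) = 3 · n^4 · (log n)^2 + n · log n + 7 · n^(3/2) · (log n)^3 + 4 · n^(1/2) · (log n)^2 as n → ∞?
f(n) ∈ Θ(n^4 · (log n)^2)

Compare the terms by growth order. For large n, n^a · (log n)^b dominates n^a' · (log n)^b' iff a > a', or (a = a' and b > b'). Ranking the 4 terms shows the dominant one is 3 · n^4 · (log n)^2. Hence f(n) ∈ Θ(n^4 · (log n)^2).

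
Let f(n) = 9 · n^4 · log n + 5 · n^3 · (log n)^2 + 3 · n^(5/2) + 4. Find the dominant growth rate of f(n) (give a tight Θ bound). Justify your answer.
f(n) ∈ Θ(n^4 · log n)

Compare the terms by growth order. For large n, n^a · (log n)^b dominates n^a' · (log n)^b' iff a > a', or (a = a' and b > b'). Ranking the 4 terms shows the dominant one is 9 · n^4 · log n. Hence f(n) ∈ Θ(n^4 · log n).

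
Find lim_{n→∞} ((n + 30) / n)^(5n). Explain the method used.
lim = e^150

Rewrite as (1 + 30/n)^(5n). By the standard limit (1 + x/n)^n → e^x, we have (1 + 30/n)^n → e^30, and raising to the 5th power gives e^150.
More precisely, ln[(1 + 30/n)^(5n)] = 5n · ln(1 + 30/n) = 5n · (30/n + O(1/n^2)) = 150 + O(1/n) → 150.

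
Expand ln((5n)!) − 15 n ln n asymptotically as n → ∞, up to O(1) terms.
ln((5n)!) − 15 n ln n = −10 n ln n + 5(ln 5 − 1) n + (1/2) ln(2π·5n) + O(1/n)

Stirling: ln((5n)!) = 5n ln(5n) − 5n + (1/2) ln(2π·5n) + O(1/n).
Expand 5n ln(5n) = 5n (ln n + ln 5) = 5n ln n + 5n ln 5.
Subtract 15n ln n: leading term is (5 − 15) n ln n = −10 n ln n. The next term is 5n ln 5 − 5n = 5(ln 5 − 1) n. Then the (1/2) ln(2π·5n) correction.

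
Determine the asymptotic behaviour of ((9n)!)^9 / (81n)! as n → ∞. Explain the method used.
((9n)!)^9/(81n)! ~ ((2π·9n)^(8/2) / 3) · 9^(−9·9n)  →  0

Write N = 9n. Stirling: N! ~ sqrt(2π N)(N/e)^N and (9N)! ~ sqrt(2π·9N)·(9N/e)^(9N).
  (N!)^9/(9N)! ~ (2π N)^(9/2) (N/e)^(9N) / [sqrt(2π·9N) (9N/e)^(9N)]
     = (2π N)^(9/2) / sqrt(2π·9N) · (N/(9N))^(9N)
     = (2π N)^((9−1)/2) / 3 · 9^(−9N).
Since 9^9 > 1, the factor 9^(−9N) decays exponentially, so the ratio → 0. Substituting N = 9n gives the stated form.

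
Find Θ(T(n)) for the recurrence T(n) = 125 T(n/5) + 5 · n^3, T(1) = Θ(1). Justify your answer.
T(n) = Θ(n^3 log n)

log_5 125 = 3, and f(n) = 5 · n^3 = Θ(n^(log_5 125)). This is Case 2 of the master theorem: T(n) = Θ(f(n) · log n) = Θ(n^3 log n).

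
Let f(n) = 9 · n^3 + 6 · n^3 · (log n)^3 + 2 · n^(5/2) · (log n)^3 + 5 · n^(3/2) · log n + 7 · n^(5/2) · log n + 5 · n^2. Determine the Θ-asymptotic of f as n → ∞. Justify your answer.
f(n) ∈ Θ(n^3 · (log n)^3)

Compare the terms by growth order. For large n, n^a · (log n)^b dominates n^a' · (log n)^b' iff a > a', or (a = a' and b > b'). Ranking the 6 terms shows the dominant one is 6 · n^3 · (log n)^3. Hence f(n) ∈ Θ(n^3 · (log n)^3).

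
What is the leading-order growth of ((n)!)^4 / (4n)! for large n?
((n)!)^4/(4n)! ~ ((2π·n)^(3/2) / 2) · 4^(−4·n)  →  0

Write N = n. Stirling: N! ~ sqrt(2π N)(N/e)^N and (4N)! ~ sqrt(2π·4N)·(4N/e)^(4N).
  (N!)^4/(4N)! ~ (2π N)^(4/2) (N/e)^(4N) / [sqrt(2π·4N) (4N/e)^(4N)]
     = (2π N)^(4/2) / sqrt(2π·4N) · (N/(4N))^(4N)
     = (2π N)^((4−1)/2) / 2 · 4^(−4N).
Since 4^4 > 1, the factor 4^(−4N) decays exponentially, so the ratio → 0. Substituting N = n gives the stated form.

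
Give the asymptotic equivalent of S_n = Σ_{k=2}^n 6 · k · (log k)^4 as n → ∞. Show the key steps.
S_n ~ 3 · n^2 · (log n)^4

By integral comparison, S_n = ∫_1^n 6 · x · (log x)^4 dx + O(n · (log n)^4). For the integral, the leading term of ∫_1^n x^1 (log x)^4 dx is n^2/2 · (log n)^4 (by repeated integration by parts; each step lowers the log-exponent and produces a relatively O(1/log n) correction). Hence S_n ~ 3 · n^2 · (log n)^4.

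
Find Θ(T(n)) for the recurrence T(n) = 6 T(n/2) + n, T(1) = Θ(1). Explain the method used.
T(n) = Θ(n^(log_2 6))

Master theorem: compare f(n) = n to n^(log_2 6) where log_2 6 ≈ 2.585. Since 1 < log_2 6, we have f(n) = O(n^(log_2 6 − ε)) for some ε > 0 — Case 1. Hence T(n) = Θ(n^(log_2 6)).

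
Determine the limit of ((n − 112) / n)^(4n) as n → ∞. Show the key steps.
lim = e^(−448)

Rewrite as (1 − 112/n)^(4n). By the standard limit (1 + x/n)^n → e^x, we have (1 − 112/n)^n → e^(−112), and raising to the 4th power gives e^(−448).
More precisely, ln[(1 − 112/n)^(4n)] = 4n · ln(1 − 112/n) = 4n · (-112/n + O(1/n^2)) = -448 + O(1/n) → -448.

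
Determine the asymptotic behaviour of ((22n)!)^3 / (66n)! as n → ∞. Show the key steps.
((22n)!)^3/(66n)! ~ ((2π·22n)^(2/2) / sqrt(3)) · 3^(−3·22n)  →  0

Write N = 22n. Stirling: N! ~ sqrt(2π N)(N/e)^N and (3N)! ~ sqrt(2π·3N)·(3N/e)^(3N).
  (N!)^3/(3N)! ~ (2π N)^(3/2) (N/e)^(3N) / [sqrt(2π·3N) (3N/e)^(3N)]
     = (2π N)^(3/2) / sqrt(2π·3N) · (N/(3N))^(3N)
     = (2π N)^((3−1)/2) / sqrt(3) · 3^(−3N).
Since 3^3 > 1, the factor 3^(−3N) decays exponentially, so the ratio → 0. Substituting N = 22n gives the stated form.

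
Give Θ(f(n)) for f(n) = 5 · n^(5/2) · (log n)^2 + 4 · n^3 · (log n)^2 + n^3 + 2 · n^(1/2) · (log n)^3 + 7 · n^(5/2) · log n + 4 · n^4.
f(n) ∈ Θ(n^4)

Compare the terms by growth order. For large n, n^a · (log n)^b dominates n^a' · (log n)^b' iff a > a', or (a = a' and b > b'). Ranking the 6 terms shows the dominant one is 4 · n^4. Hence f(n) ∈ Θ(n^4).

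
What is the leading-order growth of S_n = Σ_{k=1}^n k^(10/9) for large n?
S_n ~ (9/19) · n^(19/9)

Integral comparison: Σ_{k=1}^n k^(10/9) = ∫_0^n x^(10/9) dx + O(n^(10/9)). The integral is n^(1 + 10/9) / (1 + 10/9) = n^((10+9)/9) / ((10+9)/9) = (9/19) · n^(19/9).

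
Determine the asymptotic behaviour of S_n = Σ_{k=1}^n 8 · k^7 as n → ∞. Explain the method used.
S_n ~ n^8

By integral comparison (Euler-Maclaurin), Σ_{k=1}^n 8 · k^7 = 8 · ∫_0^n x^7 dx + O(n^7) = 8 · n^8/8 = n^8 + O(n^7). (Equivalently, Faulhaber's formula gives the same leading term.)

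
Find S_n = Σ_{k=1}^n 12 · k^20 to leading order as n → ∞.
S_n ~ 4 · n^21 / 7

By integral comparison (Euler-Maclaurin), Σ_{k=1}^n 12 · k^20 = 12 · ∫_0^n x^20 dx + O(n^20) = 12 · n^21/21 = 4 · n^21 / 7 + O(n^20). (Equivalently, Faulhaber's formula gives the same leading term.)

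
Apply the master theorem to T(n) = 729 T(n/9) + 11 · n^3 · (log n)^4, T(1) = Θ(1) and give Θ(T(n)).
T(n) = Θ(n^3 · (log n)^5)

Here log_9 729 = 3 and f(n) = 11 · n^3 · (log n)^4 = Θ(n^(log_9 729) · (log n)^4). This is the extended Case 2 of the master theorem (f matches the critical exponent up to log factors), giving T(n) = Θ(n^(log_9 729) · (log n)^(4+1)) = Θ(n^3 · (log n)^5).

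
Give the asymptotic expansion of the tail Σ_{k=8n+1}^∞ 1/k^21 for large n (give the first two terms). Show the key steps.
Σ_{k>8n} 1/k^21 = 1/(20 · (8n)^20) − 1/(2 · (8n)^21) + O(1/(8n)^22)

Compare to the integral: ∫_{8n}^∞ x^(−21) dx = [−x^(−20)/20]_{8n}^∞ = 1/((21−1)·(8n)^20). The Euler-Maclaurin correction adds −f(8n)/2 = −1/(2·(8n)^21). Euler-Maclaurin then gives
  Σ_{k>8n} 1/k^21 = ∫_{8n}^∞ dx/x^21 − 1/(2·(8n)^21) + O(1/(8n)^22).
(Equivalently this is ζ(21) − Σ_{k≤8n} 1/k^21.)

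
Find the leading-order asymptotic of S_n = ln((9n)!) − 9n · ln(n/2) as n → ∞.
S_n ~ 9n · (ln 18 − 1) + O(ln n)

Stirling: ln((9n)!) = 9n ln(9n) − 9n + O(ln n).
  S_n = 9n ln(9n) − 9n − 9n ln(n/2) + O(ln n)
      = 9n ln(9n) − 9n ln n + 9n ln 2 − 9n + O(ln n)
      = 9n ln 9 + 9n ln 2 − 9n + O(ln n)
      = 9n (ln 18 − 1) + O(ln n).
Numerically ln(18) − 1 ≈ 1.8904.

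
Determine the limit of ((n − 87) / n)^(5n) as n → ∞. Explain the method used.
lim = e^(−435)

Rewrite as (1 − 87/n)^(5n). By the standard limit (1 + x/n)^n → e^x, we have (1 − 87/n)^n → e^(−87), and raising to the 5th power gives e^(−435).
More precisely, ln[(1 − 87/n)^(5n)] = 5n · ln(1 − 87/n) = 5n · (-87/n + O(1/n^2)) = -435 + O(1/n) → -435.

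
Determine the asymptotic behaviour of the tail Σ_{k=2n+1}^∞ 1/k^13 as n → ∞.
Σ_{k>2n} 1/k^13 ~ 1/(12 · (2n)^12)

Compare to the integral: ∫_{2n}^∞ x^(−13) dx = [−x^(−12)/12]_{2n}^∞ = 1/((13−1)·(2n)^12). Euler-Maclaurin then gives
  Σ_{k>2n} 1/k^13 = ∫_{2n}^∞ dx/x^13 − 1/(2·(2n)^13) + O(1/(2n)^14).
(Equivalently this is ζ(13) − Σ_{k≤2n} 1/k^13.)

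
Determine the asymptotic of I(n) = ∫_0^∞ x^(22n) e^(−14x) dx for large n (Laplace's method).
I(n) ~ (sqrt(2π·22n) / 14) · (22n/(14e))^(22n)

Write the integrand as exp(22n ln x − 14x) and set f(x) = 22n ln x − 14x. Then f'(x) = 22n/x − 14 = 0 at x* = 22n/14, and f''(x*) = −22n/x*^2 = −14^2/(22n). Laplace's method (interior maximum) gives
  I(n) ~ e^(f(x*)) · sqrt(2π / |f''(x*)|)
        = exp(22n ln(22n/14) − 22n) · sqrt(2π · 22n / 14^2)
        = (22n/14)^(22n) e^(−22n) · sqrt(2π·22n) / 14
        = (sqrt(2π·22n) / 14) · (22n/(14e))^(22n).
This matches Γ(22n+1)/14^(22n+1) with Stirling applied to Γ.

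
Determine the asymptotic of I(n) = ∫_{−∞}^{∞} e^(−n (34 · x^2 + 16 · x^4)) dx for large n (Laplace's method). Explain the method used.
I(n) ~ sqrt(π/(34n))

φ(x) = 34 · x^2 + 16 · x^4 has its unique global minimum at x* = 0 (since φ'(x) = 68x + 64x^3 = 0 only at x = 0 for real x with both coefficients positive, and φ → ∞ as |x| → ∞). At x* = 0, φ(0) = 0 and φ''(0) = 68. Laplace's method then gives
  I(n) ~ sqrt(2π / (n · φ''(0))) · e^(−n φ(0)) = sqrt(2π / (68n)) = sqrt(π/(34n)).
The 16 · x^4 term contributes only at subleading order (an O(1/n) relative correction).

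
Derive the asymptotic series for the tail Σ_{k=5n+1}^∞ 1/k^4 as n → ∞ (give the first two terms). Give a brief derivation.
Σ_{k>5n} 1/k^4 = 1/(3 · (5n)^3) − 1/(2 · (5n)^4) + O(1/(5n)^5)

Compare to the integral: ∫_{5n}^∞ x^(−4) dx = [−x^(−3)/3]_{5n}^∞ = 1/((4−1)·(5n)^3). The Euler-Maclaurin correction adds −f(5n)/2 = −1/(2·(5n)^4). Euler-Maclaurin then gives
  Σ_{k>5n} 1/k^4 = ∫_{5n}^∞ dx/x^4 − 1/(2·(5n)^4) + O(1/(5n)^5).
(Equivalently this is ζ(4) − Σ_{k≤5n} 1/k^4.)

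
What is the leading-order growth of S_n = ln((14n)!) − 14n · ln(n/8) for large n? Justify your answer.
S_n ~ 14n · (ln 112 − 1) + O(ln n)

Stirling: ln((14n)!) = 14n ln(14n) − 14n + O(ln n).
  S_n = 14n ln(14n) − 14n − 14n ln(n/8) + O(ln n)
      = 14n ln(14n) − 14n ln n + 14n ln 8 − 14n + O(ln n)
      = 14n ln 14 + 14n ln 8 − 14n + O(ln n)
      = 14n (ln 112 − 1) + O(ln n).
Numerically ln(112) − 1 ≈ 3.7185.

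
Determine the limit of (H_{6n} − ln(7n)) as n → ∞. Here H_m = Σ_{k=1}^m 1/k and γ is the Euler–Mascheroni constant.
lim = ln(6/7) + γ

By Euler-Maclaurin, H_m = ln m + γ + O(1/m). So
  H_{6n} − ln(7n) = ln(6n) + γ − ln(7n) + O(1/n)
                       = ln(6/7) + γ + O(1/n).
Hence the limit is ln(6/7) + γ.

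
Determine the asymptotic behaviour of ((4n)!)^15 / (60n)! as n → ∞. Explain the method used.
((4n)!)^15/(60n)! ~ ((2π·4n)^(14/2) / sqrt(15)) · 15^(−15·4n)  →  0

Write N = 4n. Stirling: N! ~ sqrt(2π N)(N/e)^N and (15N)! ~ sqrt(2π·15N)·(15N/e)^(15N).
  (N!)^15/(15N)! ~ (2π N)^(15/2) (N/e)^(15N) / [sqrt(2π·15N) (15N/e)^(15N)]
     = (2π N)^(15/2) / sqrt(2π·15N) · (N/(15N))^(15N)
     = (2π N)^((15−1)/2) / sqrt(15) · 15^(−15N).
Since 15^15 > 1, the factor 15^(−15N) decays exponentially, so the ratio → 0. Substituting N = 4n gives the stated form.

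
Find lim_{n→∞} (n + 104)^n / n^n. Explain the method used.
lim = e^104

Rewrite as (1 + 104/n)^(n). By the standard limit (1 + x/n)^n → e^x, we have (1 + 104/n)^n → e^104, and raising to the 1st power gives e^104.
More precisely, ln[(1 + 104/n)^(n)] = n · ln(1 + 104/n) = n · (104/n + O(1/n^2)) = 104 + O(1/n) → 104.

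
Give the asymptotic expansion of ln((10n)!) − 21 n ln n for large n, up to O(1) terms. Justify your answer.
ln((10n)!) − 21 n ln n = −11 n ln n + 10(ln 10 − 1) n + (1/2) ln(2π·10n) + O(1/n)

Stirling: ln((10n)!) = 10n ln(10n) − 10n + (1/2) ln(2π·10n) + O(1/n).
Expand 10n ln(10n) = 10n (ln n + ln 10) = 10n ln n + 10n ln 10.
Subtract 21n ln n: leading term is (10 − 21) n ln n = −11 n ln n. The next term is 10n ln 10 − 10n = 10(ln 10 − 1) n. Then the (1/2) ln(2π·10n) correction.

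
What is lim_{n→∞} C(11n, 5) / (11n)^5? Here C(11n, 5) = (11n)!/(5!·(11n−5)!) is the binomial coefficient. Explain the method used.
lim = 1/5! = 1/120

With N = 11n → ∞: C(N, 5) / N^5 = [N(N−1)…(N−4)] / (5! · N^5) = (1/5!) · 1 · (1 − 1/(11n)) · (1 − 2/(11n)) · (1 − 3/(11n)) · (1 − 4/(11n)). Each factor → 1 as N → ∞, so the limit is 1/5! = 1/120.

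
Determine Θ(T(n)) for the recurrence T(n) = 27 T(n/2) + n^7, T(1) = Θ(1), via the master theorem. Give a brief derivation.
T(n) = Θ(n^7)

log_2 27 ≈ 4.755. f(n) = n^7 dominates n^(log_2 27) since 7 > 4.755, and the regularity condition a·f(n/b) = 27·(n/2)^7 = (27/128)·n^7 ≤ c·f(n) holds with c = 27/128 ≈ 0.211 < 1. So this is Case 3: T(n) = Θ(f(n)) = Θ(n^7).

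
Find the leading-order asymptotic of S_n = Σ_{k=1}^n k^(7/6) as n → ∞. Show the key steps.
S_n ~ (6/13) · n^(13/6)

Integral comparison: Σ_{k=1}^n k^(7/6) = ∫_0^n x^(7/6) dx + O(n^(7/6)). The integral is n^(1 + 7/6) / (1 + 7/6) = n^((7+6)/6) / ((7+6)/6) = (6/13) · n^(13/6).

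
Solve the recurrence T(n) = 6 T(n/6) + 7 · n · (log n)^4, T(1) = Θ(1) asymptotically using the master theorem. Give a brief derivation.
T(n) = Θ(n · (log n)^5)

Here log_6 6 = 1 and f(n) = 7 · n · (log n)^4 = Θ(n^(log_6 6) · (log n)^4). This is the extended Case 2 of the master theorem (f matches the critical exponent up to log factors), giving T(n) = Θ(n^(log_6 6) · (log n)^(4+1)) = Θ(n · (log n)^5).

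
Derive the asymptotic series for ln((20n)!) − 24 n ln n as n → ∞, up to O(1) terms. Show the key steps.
ln((20n)!) − 24 n ln n = −4 n ln n + 20(ln 20 − 1) n + (1/2) ln(2π·20n) + O(1/n)

Stirling: ln((20n)!) = 20n ln(20n) − 20n + (1/2) ln(2π·20n) + O(1/n).
Expand 20n ln(20n) = 20n (ln n + ln 20) = 20n ln n + 20n ln 20.
Subtract 24n ln n: leading term is (20 − 24) n ln n = −4 n ln n. The next term is 20n ln 20 − 20n = 20(ln 20 − 1) n. Then the (1/2) ln(2π·20n) correction.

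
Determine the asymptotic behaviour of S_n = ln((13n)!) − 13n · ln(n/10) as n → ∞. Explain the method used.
S_n ~ 13n · (ln 130 − 1) + O(ln n)

Stirling: ln((13n)!) = 13n ln(13n) − 13n + O(ln n).
  S_n = 13n ln(13n) − 13n − 13n ln(n/10) + O(ln n)
      = 13n ln(13n) − 13n ln n + 13n ln 10 − 13n + O(ln n)
      = 13n ln 13 + 13n ln 10 − 13n + O(ln n)
      = 13n (ln 130 − 1) + O(ln n).
Numerically ln(130) − 1 ≈ 3.8675.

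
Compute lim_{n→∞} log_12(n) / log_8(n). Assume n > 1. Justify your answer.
lim = ln(8) / ln(12) = log_12(8)

Change of base: log_12(n) = ln n / ln 12 and log_8(n) = ln n / ln 8. The ratio is (ln n / ln 12) · (ln 8 / ln n) = ln 8 / ln 12, a constant independent of n. So the limit is ln 8 / ln 12 = log_12(8).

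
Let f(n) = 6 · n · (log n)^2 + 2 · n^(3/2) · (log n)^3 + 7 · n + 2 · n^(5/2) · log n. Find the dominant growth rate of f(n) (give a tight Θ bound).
f(n) ∈ Θ(n^(5/2) · log n)

Compare the terms by growth order. For large n, n^a · (log n)^b dominates n^a' · (log n)^b' iff a > a', or (a = a' and b > b'). Ranking the 4 terms shows the dominant one is 2 · n^(5/2) · log n. Hence f(n) ∈ Θ(n^(5/2) · log n).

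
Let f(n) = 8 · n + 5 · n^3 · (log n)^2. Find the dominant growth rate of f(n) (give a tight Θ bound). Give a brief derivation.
f(n) ∈ Θ(n^3 · (log n)^2)

Compare the terms by growth order. For large n, n^a · (log n)^b dominates n^a' · (log n)^b' iff a > a', or (a = a' and b > b'). Ranking the 2 terms shows the dominant one is 5 · n^3 · (log n)^2. Hence f(n) ∈ Θ(n^3 · (log n)^2).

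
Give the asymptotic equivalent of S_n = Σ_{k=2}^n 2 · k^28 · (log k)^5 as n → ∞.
S_n ~ 2 · n^29 · (log n)^5 / 29

By integral comparison, S_n = ∫_1^n 2 · x^28 · (log x)^5 dx + O(n^28 · (log n)^5). For the integral, the leading term of ∫_1^n x^28 (log x)^5 dx is n^29/29 · (log n)^5 (by repeated integration by parts; each step lowers the log-exponent and produces a relatively O(1/log n) correction). Hence S_n ~ 2 · n^29 · (log n)^5 / 29.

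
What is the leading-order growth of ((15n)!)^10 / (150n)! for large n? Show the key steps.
((15n)!)^10/(150n)! ~ ((2π·15n)^(9/2) / sqrt(10)) · 10^(−10·15n)  →  0

Write N = 15n. Stirling: N! ~ sqrt(2π N)(N/e)^N and (10N)! ~ sqrt(2π·10N)·(10N/e)^(10N).
  (N!)^10/(10N)! ~ (2π N)^(10/2) (N/e)^(10N) / [sqrt(2π·10N) (10N/e)^(10N)]
     = (2π N)^(10/2) / sqrt(2π·10N) · (N/(10N))^(10N)
     = (2π N)^((10−1)/2) / sqrt(10) · 10^(−10N).
Since 10^10 > 1, the factor 10^(−10N) decays exponentially, so the ratio → 0. Substituting N = 15n gives the stated form.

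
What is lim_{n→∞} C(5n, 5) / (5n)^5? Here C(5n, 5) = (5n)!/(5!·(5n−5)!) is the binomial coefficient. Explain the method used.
lim = 1/5! = 1/120

With N = 5n → ∞: C(N, 5) / N^5 = [N(N−1)…(N−4)] / (5! · N^5) = (1/5!) · 1 · (1 − 1/(5n)) · (1 − 2/(5n)) · (1 − 3/(5n)) · (1 − 4/(5n)). Each factor → 1 as N → ∞, so the limit is 1/5! = 1/120.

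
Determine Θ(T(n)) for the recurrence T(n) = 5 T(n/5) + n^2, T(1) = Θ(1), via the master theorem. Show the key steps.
T(n) = Θ(n^2)

log_5 5 ≈ 1.000. f(n) = n^2 dominates n^(log_5 5) since 2 > 1.000, and the regularity condition a·f(n/b) = 5·(n/5)^2 = (5/25)·n^2 ≤ c·f(n) holds with c = 5/25 ≈ 0.2 < 1. So this is Case 3: T(n) = Θ(f(n)) = Θ(n^2).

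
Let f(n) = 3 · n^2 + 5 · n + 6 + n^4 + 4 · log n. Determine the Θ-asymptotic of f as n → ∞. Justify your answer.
f(n) ∈ Θ(n^4)

Compare the terms by growth order. For large n, n^a · (log n)^b dominates n^a' · (log n)^b' iff a > a', or (a = a' and b > b'). Ranking the 5 terms shows the dominant one is n^4. Hence f(n) ∈ Θ(n^4).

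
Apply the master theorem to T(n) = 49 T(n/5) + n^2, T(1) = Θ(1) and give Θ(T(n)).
T(n) = Θ(n^(log_5 49))

Master theorem: compare f(n) = n^2 to n^(log_5 49) where log_5 49 ≈ 2.418. Since 2 < log_5 49, we have f(n) = O(n^(log_5 49 − ε)) for some ε > 0 — Case 1. Hence T(n) = Θ(n^(log_5 49)).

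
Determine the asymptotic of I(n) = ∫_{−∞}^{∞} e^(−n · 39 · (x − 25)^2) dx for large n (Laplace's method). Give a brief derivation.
I(n) = sqrt(π/(39n))

Here φ(x) = 39 · (x − 25)^2 has its unique minimum at x* = 25 with φ(x*) = 0 and φ''(x*) = 78. Laplace's method gives
  I(n) ~ e^(−n φ(x*)) · sqrt(2π / (n · φ''(x*))) = sqrt(2π / (78n)) = sqrt(π/(39n)).
This is exact: substituting u = (x − 25)·sqrt(39n) gives I(n) = (1/sqrt(39n)) ∫_{−∞}^{∞} e^(−u^2) du = sqrt(π/(39n)).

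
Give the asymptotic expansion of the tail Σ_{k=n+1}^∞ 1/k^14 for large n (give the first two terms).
Σ_{k>n} 1/k^14 = 1/(13 · n^13) − 1/(2 · n^14) + O(1/n^15)

Compare to the integral: ∫_{n}^∞ x^(−14) dx = [−x^(−13)/13]_{n}^∞ = 1/((14−1)·n^13). The Euler-Maclaurin correction adds −f(n)/2 = −1/(2·n^14). Euler-Maclaurin then gives
  Σ_{k>n} 1/k^14 = ∫_{n}^∞ dx/x^14 − 1/(2·n^14) + O(1/n^15).
(Equivalently this is ζ(14) − Σ_{k≤n} 1/k^14.)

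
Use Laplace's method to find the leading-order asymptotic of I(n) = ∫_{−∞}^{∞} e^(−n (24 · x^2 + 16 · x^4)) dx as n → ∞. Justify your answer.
I(n) ~ sqrt(π/(24n))

φ(x) = 24 · x^2 + 16 · x^4 has its unique global minimum at x* = 0 (since φ'(x) = 48x + 64x^3 = 0 only at x = 0 for real x with both coefficients positive, and φ → ∞ as |x| → ∞). At x* = 0, φ(0) = 0 and φ''(0) = 48. Laplace's method then gives
  I(n) ~ sqrt(2π / (n · φ''(0))) · e^(−n φ(0)) = sqrt(2π / (48n)) = sqrt(π/(24n)).
The 16 · x^4 term contributes only at subleading order (an O(1/n) relative correction).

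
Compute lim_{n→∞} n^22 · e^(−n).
lim = 0

Exponentials with base > 1 dominate every fixed polynomial: for any fixed c, n^c / e^n → 0 as n → ∞ (e.g. by the ratio test, or since e^n grows faster than any power of n). Hence n^22 · e^(−n) = n^22 / e^n → 0.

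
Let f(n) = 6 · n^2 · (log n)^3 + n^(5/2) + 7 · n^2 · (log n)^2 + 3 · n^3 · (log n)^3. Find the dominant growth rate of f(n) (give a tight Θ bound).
f(n) ∈ Θ(n^3 · (log n)^3)

Compare the terms by growth order. For large n, n^a · (log n)^b dominates n^a' · (log n)^b' iff a > a', or (a = a' and b > b'). Ranking the 4 terms shows the dominant one is 3 · n^3 · (log n)^3. Hence f(n) ∈ Θ(n^3 · (log n)^3).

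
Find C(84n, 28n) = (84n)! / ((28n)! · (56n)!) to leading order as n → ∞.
C(84n, 28n) ~ (27/4)^(28n) · sqrt(3/(4π·28n))

Write N = 28n. Apply Stirling to each factorial:
  (3N)! ~ sqrt(2π·3N) · (3N/e)^(3N),
  N! ~ sqrt(2π N) · (N/e)^N,
  (2N)! ~ sqrt(2π·2N) · (2N/e)^(2N).
The exponential factors combine to (3N)^(3N) / (N^N · (2N)^(2N)) = 3^(3N)/2^(2N) = (3^3/2^2)^N = (27/4)^N.
The square-root prefactors combine to sqrt(2π·3N) / (sqrt(2π N)·sqrt(2π·2N)) = sqrt(3 / (2π·2·N)) = sqrt(3/(4π·28n)).
Substituting N = 28n: C(84n, 28n) ~ (27/4)^(28n) · sqrt(3/(4π·28n)).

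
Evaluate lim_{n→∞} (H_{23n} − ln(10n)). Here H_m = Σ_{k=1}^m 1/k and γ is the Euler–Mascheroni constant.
lim = ln(23/10) + γ

By Euler-Maclaurin, H_m = ln m + γ + O(1/m). So
  H_{23n} − ln(10n) = ln(23n) + γ − ln(10n) + O(1/n)
                       = ln(23/10) + γ + O(1/n).
Hence the limit is ln(23/10) + γ.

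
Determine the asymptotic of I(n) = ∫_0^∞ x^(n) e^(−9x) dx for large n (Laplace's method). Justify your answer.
I(n) ~ (sqrt(2π·n) / 9) · (n/(9e))^(n)

Write the integrand as exp(n ln x − 9x) and set f(x) = n ln x − 9x. Then f'(x) = n/x − 9 = 0 at x* = n/9, and f''(x*) = −n/x*^2 = −9^2/(n). Laplace's method (interior maximum) gives
  I(n) ~ e^(f(x*)) · sqrt(2π / |f''(x*)|)
        = exp(n ln(n/9) − n) · sqrt(2π · n / 9^2)
        = (n/9)^(n) e^(−n) · sqrt(2π·n) / 9
        = (sqrt(2π·n) / 9) · (n/(9e))^(n).
This matches Γ(n+1)/9^(n+1) with Stirling applied to Γ.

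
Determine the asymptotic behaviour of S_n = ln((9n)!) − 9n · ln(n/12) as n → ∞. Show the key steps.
S_n ~ 9n · (ln 108 − 1) + O(ln n)

Stirling: ln((9n)!) = 9n ln(9n) − 9n + O(ln n).
  S_n = 9n ln(9n) − 9n − 9n ln(n/12) + O(ln n)
      = 9n ln(9n) − 9n ln n + 9n ln 12 − 9n + O(ln n)
      = 9n ln 9 + 9n ln 12 − 9n + O(ln n)
      = 9n (ln 108 − 1) + O(ln n).
Numerically ln(108) − 1 ≈ 3.6821.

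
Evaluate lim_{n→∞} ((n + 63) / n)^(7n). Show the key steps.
lim = e^441

Rewrite as (1 + 63/n)^(7n). By the standard limit (1 + x/n)^n → e^x, we have (1 + 63/n)^n → e^63, and raising to the 7th power gives e^441.
More precisely, ln[(1 + 63/n)^(7n)] = 7n · ln(1 + 63/n) = 7n · (63/n + O(1/n^2)) = 441 + O(1/n) → 441.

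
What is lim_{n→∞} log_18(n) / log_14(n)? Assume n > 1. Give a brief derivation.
lim = ln(14) / ln(18) = log_18(14)

Change of base: log_18(n) = ln n / ln 18 and log_14(n) = ln n / ln 14. The ratio is (ln n / ln 18) · (ln 14 / ln n) = ln 14 / ln 18, a constant independent of n. So the limit is ln 14 / ln 18 = log_18(14).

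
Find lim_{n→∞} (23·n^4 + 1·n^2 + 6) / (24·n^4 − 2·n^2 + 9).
lim = 23/24

For large n the leading n^4 terms dominate both numerator and denominator. Dividing top and bottom by n^4, every other term tends to 0, leaving 23/24.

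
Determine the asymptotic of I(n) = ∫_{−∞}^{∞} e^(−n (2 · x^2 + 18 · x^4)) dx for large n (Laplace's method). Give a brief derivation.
I(n) ~ sqrt(π/(2n))

φ(x) = 2 · x^2 + 18 · x^4 has its unique global minimum at x* = 0 (since φ'(x) = 4x + 72x^3 = 0 only at x = 0 for real x with both coefficients positive, and φ → ∞ as |x| → ∞). At x* = 0, φ(0) = 0 and φ''(0) = 4. Laplace's method then gives
  I(n) ~ sqrt(2π / (n · φ''(0))) · e^(−n φ(0)) = sqrt(2π / (4n)) = sqrt(π/(2n)).
The 18 · x^4 term contributes only at subleading order (an O(1/n) relative correction).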